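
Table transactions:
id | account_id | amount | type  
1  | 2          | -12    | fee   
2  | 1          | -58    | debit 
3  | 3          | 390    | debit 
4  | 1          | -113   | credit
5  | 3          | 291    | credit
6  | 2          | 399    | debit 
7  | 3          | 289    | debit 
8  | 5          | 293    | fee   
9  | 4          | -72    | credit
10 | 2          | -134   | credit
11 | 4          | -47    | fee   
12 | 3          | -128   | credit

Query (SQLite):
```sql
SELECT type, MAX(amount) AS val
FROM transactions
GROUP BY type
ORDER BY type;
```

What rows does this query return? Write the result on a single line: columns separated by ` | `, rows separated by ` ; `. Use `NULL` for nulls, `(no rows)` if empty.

credit | 291 ; debit | 399 ; fee | 293

Partition transactions by type; compute MAX(amount) within each group.
  credit: ids {4, 5, 9, 10, 12} → MAX(amount)=291
  debit: ids {2, 3, 6, 7} → MAX(amount)=399
  fee: ids {1, 8, 11} → MAX(amount)=293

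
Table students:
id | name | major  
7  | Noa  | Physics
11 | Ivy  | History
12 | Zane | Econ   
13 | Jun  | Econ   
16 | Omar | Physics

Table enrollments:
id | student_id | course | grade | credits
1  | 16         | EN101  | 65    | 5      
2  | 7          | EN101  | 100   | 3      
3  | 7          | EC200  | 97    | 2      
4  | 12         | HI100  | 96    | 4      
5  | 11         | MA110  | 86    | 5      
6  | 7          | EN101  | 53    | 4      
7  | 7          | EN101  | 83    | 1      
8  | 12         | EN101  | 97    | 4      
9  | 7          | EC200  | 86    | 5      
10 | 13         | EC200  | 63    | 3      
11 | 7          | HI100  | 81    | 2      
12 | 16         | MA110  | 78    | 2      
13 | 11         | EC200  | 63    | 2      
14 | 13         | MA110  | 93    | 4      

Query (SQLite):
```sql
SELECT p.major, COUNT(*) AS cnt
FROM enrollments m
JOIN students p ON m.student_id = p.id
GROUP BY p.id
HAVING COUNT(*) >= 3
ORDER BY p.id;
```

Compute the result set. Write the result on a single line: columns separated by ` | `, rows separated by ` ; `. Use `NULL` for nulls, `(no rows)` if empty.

Join each enrollments row to its students via student_id.
Group joined rows by students.id; compute COUNT(*) per group.
HAVING: keep groups with count ≥ 3.
  7: ids {2, 3, 6, 7, 9, 11} → COUNT(*)=6
  11: ids {5, 13} → COUNT(*)=2
  12: ids {4, 8} → COUNT(*)=2
  13: ids {10, 14} → COUNT(*)=2
  16: ids {1, 12} → COUNT(*)=2

Physics | 6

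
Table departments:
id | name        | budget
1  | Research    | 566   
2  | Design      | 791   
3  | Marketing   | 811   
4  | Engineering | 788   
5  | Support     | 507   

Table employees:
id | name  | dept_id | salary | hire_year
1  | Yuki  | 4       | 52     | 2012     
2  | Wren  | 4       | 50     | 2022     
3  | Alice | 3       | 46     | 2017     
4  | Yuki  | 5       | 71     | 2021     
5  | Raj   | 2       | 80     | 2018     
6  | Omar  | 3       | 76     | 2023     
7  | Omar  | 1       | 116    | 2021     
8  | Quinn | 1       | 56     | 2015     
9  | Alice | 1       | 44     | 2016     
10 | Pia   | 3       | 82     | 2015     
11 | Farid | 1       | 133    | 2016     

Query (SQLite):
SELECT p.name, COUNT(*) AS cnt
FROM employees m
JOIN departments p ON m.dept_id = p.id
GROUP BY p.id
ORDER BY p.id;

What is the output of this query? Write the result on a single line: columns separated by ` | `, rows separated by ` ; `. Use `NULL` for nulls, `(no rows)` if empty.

Research | 4 ; Design | 1 ; Marketing | 3 ; Engineering | 2 ; Support | 1

Join each employees row to its departments via dept_id.
Group joined rows by departments.id; compute COUNT(*) per group.
  1: ids {7, 8, 9, 11} → COUNT(*)=4
  2: ids {5} → COUNT(*)=1
  3: ids {3, 6, 10} → COUNT(*)=3
  4: ids {1, 2} → COUNT(*)=2
  5: ids {4} → COUNT(*)=1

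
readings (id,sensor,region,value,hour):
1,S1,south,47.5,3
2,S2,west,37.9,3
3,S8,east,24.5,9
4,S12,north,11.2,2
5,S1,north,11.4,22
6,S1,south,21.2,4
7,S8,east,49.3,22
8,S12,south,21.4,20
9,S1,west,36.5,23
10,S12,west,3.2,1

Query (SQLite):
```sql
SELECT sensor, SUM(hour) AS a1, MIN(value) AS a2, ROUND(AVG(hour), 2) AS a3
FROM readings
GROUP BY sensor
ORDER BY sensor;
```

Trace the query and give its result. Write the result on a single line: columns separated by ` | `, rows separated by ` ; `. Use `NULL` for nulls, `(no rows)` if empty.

S1 | 52 | 11.4 | 13 ; S12 | 23 | 3.2 | 7.67 ; S2 | 3 | 37.9 | 3 ; S8 | 31 | 24.5 | 15.5

Group readings by sensor.
Per group compute: SUM(hour), MIN(value), ROUND(AVG(hour), 2).
  S1: ids {1, 5, 6, 9} → SUM(hour)=52, MIN(value)=11.4, ROUND(AVG(hour), 2)=13
  S12: ids {4, 8, 10} → SUM(hour)=23, MIN(value)=3.2, ROUND(AVG(hour), 2)=7.67
  S2: ids {2} → SUM(hour)=3, MIN(value)=37.9, ROUND(AVG(hour), 2)=3
  S8: ids {3, 7} → SUM(hour)=31, MIN(value)=24.5, ROUND(AVG(hour), 2)=15.5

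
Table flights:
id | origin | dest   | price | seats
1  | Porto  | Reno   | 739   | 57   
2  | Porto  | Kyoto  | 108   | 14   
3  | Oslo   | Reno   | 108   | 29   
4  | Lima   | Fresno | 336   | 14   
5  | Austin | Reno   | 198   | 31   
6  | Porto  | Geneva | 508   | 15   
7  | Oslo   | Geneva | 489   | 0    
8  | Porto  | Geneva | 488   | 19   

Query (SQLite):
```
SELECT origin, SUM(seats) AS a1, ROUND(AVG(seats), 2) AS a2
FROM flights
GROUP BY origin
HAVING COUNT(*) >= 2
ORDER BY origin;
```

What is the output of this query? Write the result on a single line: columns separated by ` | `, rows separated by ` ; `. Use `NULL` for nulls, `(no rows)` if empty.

Group flights by origin.
Per group compute: SUM(seats), ROUND(AVG(seats), 2).
HAVING: drop groups with fewer than 2 rows.
  Austin: ids {5} → SUM(seats)=31, ROUND(AVG(seats), 2)=31
  Lima: ids {4} → SUM(seats)=14, ROUND(AVG(seats), 2)=14
  Oslo: ids {3, 7} → SUM(seats)=29, ROUND(AVG(seats), 2)=14.5
  Porto: ids {1, 2, 6, 8} → SUM(seats)=105, ROUND(AVG(seats), 2)=26.25

Oslo | 29 | 14.5 ; Porto | 105 | 26.25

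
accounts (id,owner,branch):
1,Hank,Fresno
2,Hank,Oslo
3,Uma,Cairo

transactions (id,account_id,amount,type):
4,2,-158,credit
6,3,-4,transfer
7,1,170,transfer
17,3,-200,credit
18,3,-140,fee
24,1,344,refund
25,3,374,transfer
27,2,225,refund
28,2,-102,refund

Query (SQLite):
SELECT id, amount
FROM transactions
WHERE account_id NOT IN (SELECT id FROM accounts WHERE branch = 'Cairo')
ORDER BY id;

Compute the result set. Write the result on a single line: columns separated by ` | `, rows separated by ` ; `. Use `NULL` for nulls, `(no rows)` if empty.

4 | -158 ; 7 | 170 ; 24 | 344 ; 27 | 225 ; 28 | -102

Inner query: accounts.id where branch = 'Cairo'.
Outer: keep transactions rows whose account_id is not in that set.
Inner query → {3}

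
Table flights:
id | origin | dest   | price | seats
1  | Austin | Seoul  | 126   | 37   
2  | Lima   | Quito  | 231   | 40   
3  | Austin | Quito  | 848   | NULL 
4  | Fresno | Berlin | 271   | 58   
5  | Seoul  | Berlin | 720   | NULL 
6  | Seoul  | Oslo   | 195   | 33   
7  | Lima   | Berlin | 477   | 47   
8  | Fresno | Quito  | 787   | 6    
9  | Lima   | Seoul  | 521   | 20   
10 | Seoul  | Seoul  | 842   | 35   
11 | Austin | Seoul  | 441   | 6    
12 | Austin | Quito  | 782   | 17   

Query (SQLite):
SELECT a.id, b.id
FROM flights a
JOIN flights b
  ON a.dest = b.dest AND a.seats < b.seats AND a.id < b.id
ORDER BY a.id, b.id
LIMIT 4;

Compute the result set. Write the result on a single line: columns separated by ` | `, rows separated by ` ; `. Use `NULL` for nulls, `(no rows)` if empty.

8 | 12 ; 9 | 10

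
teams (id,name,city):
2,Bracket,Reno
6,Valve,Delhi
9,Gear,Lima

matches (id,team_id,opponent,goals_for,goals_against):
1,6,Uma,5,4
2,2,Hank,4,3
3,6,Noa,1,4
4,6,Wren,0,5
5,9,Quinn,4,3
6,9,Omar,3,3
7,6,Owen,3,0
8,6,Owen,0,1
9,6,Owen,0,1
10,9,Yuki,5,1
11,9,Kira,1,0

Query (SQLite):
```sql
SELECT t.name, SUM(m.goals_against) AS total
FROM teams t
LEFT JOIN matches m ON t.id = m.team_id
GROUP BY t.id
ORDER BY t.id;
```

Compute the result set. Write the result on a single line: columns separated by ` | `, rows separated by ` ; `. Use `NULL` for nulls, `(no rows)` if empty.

Bracket | 3 ; Valve | 15 ; Gear | 7

LEFT JOIN keeps every teams row; unmatched ones get NULL for matches columns.
Group by teams.id and compute SUM(m.goals_against). SUM over an all-NULL group is NULL.
  2: ids {2} → SUM(m.goals_against)=3
  6: ids {1, 3, 4, 7, 8, 9} → SUM(m.goals_against)=15
  9: ids {5, 6, 10, 11} → SUM(m.goals_against)=7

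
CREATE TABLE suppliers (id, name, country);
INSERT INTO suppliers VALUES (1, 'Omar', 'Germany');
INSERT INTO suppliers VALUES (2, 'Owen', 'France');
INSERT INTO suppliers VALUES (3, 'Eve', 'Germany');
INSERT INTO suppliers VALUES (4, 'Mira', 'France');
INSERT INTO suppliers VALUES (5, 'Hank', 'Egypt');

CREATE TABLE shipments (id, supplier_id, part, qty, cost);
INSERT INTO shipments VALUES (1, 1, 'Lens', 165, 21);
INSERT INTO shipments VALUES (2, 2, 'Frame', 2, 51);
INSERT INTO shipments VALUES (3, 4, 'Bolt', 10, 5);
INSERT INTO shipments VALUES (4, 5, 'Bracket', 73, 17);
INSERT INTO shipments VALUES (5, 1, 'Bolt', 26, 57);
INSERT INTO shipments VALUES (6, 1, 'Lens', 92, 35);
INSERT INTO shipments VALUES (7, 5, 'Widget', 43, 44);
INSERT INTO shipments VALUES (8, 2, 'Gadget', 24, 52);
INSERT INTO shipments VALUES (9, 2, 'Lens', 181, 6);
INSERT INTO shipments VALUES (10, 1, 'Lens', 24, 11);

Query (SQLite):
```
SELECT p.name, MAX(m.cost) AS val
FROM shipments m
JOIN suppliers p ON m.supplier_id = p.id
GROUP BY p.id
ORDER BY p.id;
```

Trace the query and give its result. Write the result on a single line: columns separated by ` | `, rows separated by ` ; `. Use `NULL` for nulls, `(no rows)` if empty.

Omar | 57 ; Owen | 52 ; Mira | 5 ; Hank | 44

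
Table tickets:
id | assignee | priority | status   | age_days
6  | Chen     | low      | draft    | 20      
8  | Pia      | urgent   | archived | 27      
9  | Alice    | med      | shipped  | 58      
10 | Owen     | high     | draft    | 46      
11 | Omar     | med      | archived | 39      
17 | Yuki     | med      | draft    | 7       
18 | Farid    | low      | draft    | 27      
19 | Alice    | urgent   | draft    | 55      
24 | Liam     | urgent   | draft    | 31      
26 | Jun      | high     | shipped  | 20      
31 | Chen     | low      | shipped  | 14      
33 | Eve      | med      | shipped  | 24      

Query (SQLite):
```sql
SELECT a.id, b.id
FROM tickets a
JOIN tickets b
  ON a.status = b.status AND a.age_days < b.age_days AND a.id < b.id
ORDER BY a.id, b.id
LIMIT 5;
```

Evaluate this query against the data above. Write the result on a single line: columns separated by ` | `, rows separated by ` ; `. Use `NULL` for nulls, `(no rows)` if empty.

6 | 10 ; 6 | 18 ; 6 | 19 ; 6 | 24 ; 8 | 11

Pairs (a,b) with same status, a.age_days < b.age_days, a.id < b.id.
status groups: archived:{8,11} draft:{6,10,17,18,19,24} shipped:{9,26,31,33}
Ordered by (a.id, b.id); first 5.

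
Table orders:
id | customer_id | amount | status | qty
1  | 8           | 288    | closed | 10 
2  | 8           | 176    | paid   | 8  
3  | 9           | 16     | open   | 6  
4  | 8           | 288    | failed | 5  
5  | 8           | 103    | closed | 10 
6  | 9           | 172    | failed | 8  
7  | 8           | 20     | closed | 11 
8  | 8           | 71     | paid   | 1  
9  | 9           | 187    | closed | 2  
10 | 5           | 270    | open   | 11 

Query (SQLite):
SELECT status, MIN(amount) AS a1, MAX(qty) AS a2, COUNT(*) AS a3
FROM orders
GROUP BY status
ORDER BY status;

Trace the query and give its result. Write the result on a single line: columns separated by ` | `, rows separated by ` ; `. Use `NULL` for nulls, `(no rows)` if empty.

closed | 20 | 11 | 4 ; failed | 172 | 8 | 2 ; open | 16 | 11 | 2 ; paid | 71 | 8 | 2

Group orders by status.
Per group compute: MIN(amount), MAX(qty), COUNT(*).
  closed: ids {1, 5, 7, 9} → MIN(amount)=20, MAX(qty)=11, COUNT(*)=4
  failed: ids {4, 6} → MIN(amount)=172, MAX(qty)=8, COUNT(*)=2
  open: ids {3, 10} → MIN(amount)=16, MAX(qty)=11, COUNT(*)=2
  paid: ids {2, 8} → MIN(amount)=71, MAX(qty)=8, COUNT(*)=2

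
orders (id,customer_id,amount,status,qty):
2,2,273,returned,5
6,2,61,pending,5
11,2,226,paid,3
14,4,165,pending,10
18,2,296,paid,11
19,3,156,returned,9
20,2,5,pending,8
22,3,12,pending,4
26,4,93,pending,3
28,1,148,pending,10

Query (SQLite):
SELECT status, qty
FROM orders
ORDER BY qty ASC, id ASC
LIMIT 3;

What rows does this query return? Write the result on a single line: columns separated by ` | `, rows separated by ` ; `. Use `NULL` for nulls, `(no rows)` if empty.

Sort by qty asc, tiebreak id asc: (3, id=11), (3, id=26), (4, id=22), (5, id=2), (5, id=6), (8, id=20) …. Take first 3.

paid | 3 ; pending | 3 ; pending | 4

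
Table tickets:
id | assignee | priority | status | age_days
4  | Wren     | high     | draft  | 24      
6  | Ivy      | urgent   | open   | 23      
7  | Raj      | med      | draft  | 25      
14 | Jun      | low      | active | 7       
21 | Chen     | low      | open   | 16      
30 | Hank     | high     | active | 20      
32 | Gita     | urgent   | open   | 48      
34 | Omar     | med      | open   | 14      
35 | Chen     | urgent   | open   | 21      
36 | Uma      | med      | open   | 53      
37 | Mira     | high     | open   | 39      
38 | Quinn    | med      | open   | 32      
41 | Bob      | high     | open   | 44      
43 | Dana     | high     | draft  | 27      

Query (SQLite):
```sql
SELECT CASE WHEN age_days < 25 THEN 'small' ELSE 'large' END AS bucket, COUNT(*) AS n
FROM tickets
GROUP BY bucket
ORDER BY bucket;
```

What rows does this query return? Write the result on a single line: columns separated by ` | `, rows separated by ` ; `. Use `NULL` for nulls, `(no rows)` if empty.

Bucket rows by age_days < 25 → 'small' else 'large'; count each bucket.

large | 7 ; small | 7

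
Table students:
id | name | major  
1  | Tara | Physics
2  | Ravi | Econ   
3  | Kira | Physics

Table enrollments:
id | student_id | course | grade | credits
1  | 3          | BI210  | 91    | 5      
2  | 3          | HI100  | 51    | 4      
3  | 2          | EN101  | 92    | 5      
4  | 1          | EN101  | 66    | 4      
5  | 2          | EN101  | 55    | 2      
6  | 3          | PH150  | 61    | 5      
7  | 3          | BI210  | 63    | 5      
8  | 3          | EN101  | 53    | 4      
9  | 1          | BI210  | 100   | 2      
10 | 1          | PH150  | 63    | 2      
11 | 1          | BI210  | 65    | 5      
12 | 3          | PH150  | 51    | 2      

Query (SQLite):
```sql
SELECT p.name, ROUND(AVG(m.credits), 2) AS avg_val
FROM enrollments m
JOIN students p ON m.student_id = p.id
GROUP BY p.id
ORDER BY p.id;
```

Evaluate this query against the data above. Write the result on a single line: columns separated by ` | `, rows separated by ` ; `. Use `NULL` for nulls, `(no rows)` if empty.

Tara | 3.25 ; Ravi | 3.5 ; Kira | 4.17

Join each enrollments row to its students via student_id.
Group joined rows by students.id; compute ROUND(AVG(m.credits), 2) per group.
  1: ids {4, 9, 10, 11} → ROUND(AVG(m.credits), 2)=3.25
  2: ids {3, 5} → ROUND(AVG(m.credits), 2)=3.5
  3: ids {1, 2, 6, 7, 8, 12} → ROUND(AVG(m.credits), 2)=4.17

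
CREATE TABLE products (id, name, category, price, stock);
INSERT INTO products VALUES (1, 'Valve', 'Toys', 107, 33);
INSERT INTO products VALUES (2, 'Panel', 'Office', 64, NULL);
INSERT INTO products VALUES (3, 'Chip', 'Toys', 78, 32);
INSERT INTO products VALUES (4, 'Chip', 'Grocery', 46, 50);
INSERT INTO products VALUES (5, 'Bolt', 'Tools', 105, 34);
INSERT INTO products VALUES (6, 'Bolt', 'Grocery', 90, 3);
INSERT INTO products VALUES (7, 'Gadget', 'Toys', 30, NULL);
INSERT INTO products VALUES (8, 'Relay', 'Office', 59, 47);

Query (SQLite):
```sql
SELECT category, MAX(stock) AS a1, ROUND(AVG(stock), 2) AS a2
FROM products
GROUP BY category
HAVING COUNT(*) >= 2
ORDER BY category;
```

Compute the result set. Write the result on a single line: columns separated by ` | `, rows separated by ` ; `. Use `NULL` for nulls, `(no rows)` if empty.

Group products by category.
Per group compute: MAX(stock), ROUND(AVG(stock), 2).
HAVING: drop groups with fewer than 2 rows.
  Grocery: ids {4, 6} → MAX(stock)=50, ROUND(AVG(stock), 2)=26.5
  Office: ids {2, 8} → MAX(stock)=47, ROUND(AVG(stock), 2)=47
  Tools: ids {5} → MAX(stock)=34, ROUND(AVG(stock), 2)=34
  Toys: ids {1, 3, 7} → MAX(stock)=33, ROUND(AVG(stock), 2)=32.5

Grocery | 50 | 26.5 ; Office | 47 | 47 ; Toys | 33 | 32.5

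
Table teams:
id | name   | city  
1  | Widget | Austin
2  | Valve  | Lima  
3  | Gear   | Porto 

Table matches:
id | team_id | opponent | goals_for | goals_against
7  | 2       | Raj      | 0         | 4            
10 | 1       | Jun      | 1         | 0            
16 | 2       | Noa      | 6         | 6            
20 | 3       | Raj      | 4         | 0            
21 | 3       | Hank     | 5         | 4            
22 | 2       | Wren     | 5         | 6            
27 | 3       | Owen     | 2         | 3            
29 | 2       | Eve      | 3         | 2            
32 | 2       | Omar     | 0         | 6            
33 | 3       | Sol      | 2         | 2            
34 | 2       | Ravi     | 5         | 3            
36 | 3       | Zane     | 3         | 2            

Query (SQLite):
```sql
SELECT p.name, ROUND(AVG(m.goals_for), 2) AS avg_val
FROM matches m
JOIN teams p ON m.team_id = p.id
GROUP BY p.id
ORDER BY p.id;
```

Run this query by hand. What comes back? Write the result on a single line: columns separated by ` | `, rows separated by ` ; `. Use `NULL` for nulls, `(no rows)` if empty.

Widget | 1 ; Valve | 3.17 ; Gear | 3.2

Join each matches row to its teams via team_id.
Group joined rows by teams.id; compute ROUND(AVG(m.goals_for), 2) per group.
  1: ids {10} → ROUND(AVG(m.goals_for), 2)=1
  2: ids {7, 16, 22, 29, 32, 34} → ROUND(AVG(m.goals_for), 2)=3.17
  3: ids {20, 21, 27, 33, 36} → ROUND(AVG(m.goals_for), 2)=3.2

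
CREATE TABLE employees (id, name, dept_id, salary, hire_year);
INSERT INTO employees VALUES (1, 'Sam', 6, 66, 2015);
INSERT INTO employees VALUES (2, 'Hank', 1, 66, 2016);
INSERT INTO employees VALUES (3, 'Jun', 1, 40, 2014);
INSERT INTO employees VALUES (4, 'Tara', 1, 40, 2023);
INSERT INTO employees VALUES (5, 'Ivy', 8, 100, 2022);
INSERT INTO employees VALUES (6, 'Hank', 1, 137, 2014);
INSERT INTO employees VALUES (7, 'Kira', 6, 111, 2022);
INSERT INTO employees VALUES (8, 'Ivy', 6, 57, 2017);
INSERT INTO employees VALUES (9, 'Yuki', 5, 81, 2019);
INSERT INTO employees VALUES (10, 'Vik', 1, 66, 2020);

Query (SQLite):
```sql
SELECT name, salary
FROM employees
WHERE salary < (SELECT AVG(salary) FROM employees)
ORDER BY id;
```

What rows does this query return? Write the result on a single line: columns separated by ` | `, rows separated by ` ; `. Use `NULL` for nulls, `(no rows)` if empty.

Sam | 66 ; Hank | 66 ; Jun | 40 ; Tara | 40 ; Ivy | 57 ; Vik | 66

Scalar subquery: AVG(salary) over all employees rows = 76.4.
Keep rows where salary < that value.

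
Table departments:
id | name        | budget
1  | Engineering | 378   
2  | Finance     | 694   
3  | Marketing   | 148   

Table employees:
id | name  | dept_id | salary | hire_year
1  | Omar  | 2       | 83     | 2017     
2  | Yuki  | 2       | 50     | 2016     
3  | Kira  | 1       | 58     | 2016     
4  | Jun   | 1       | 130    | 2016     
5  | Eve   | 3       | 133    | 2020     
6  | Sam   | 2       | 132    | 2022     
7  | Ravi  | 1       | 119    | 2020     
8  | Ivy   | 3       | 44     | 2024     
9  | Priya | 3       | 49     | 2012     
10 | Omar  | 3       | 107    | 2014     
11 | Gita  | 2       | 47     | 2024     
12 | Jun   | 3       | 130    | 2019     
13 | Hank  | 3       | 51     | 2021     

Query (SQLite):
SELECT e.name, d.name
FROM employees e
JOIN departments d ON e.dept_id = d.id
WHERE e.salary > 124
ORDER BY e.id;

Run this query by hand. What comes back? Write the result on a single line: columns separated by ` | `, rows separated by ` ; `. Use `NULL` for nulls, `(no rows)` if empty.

Jun | Engineering ; Eve | Marketing ; Sam | Finance ; Jun | Marketing

Each employees row matches the departments row where dept_id = departments.id.
Then keep rows with e.salary > 124.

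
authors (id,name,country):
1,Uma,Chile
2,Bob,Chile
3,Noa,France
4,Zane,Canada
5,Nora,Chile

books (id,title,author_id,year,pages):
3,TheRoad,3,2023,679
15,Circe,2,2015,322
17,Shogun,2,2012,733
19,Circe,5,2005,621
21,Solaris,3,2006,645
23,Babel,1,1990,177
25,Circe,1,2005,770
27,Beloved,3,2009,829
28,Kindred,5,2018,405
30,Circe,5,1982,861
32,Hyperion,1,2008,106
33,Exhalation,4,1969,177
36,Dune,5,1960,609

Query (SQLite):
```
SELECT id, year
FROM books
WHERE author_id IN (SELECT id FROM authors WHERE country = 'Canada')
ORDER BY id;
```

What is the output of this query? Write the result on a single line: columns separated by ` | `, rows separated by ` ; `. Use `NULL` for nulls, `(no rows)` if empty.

33 | 1969

Inner query: authors.id where country = 'Canada'.
Outer: keep books rows whose author_id is in that set.
Inner query → {4}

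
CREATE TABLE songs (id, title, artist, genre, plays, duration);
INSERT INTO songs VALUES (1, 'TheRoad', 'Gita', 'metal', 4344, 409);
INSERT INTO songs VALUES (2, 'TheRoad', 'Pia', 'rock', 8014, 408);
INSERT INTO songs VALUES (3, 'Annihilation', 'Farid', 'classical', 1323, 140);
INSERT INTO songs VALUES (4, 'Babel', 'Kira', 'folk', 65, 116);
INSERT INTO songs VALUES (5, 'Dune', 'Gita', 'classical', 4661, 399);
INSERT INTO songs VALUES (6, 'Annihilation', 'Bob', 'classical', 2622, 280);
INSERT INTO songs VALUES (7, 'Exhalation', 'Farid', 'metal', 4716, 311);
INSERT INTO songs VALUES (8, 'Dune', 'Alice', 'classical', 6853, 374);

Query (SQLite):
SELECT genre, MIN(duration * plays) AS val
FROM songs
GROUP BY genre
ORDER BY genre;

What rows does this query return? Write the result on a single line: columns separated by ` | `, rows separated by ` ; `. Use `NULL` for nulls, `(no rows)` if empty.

For each row compute duration * plays.
Group by genre; take MIN of the expression per group.
  classical: ids {3, 5, 6, 8} → MIN(duration * plays)=185220
  folk: ids {4} → MIN(duration * plays)=7540
  metal: ids {1, 7} → MIN(duration * plays)=1466676
  rock: ids {2} → MIN(duration * plays)=3269712

classical | 185220 ; folk | 7540 ; metal | 1466676 ; rock | 3269712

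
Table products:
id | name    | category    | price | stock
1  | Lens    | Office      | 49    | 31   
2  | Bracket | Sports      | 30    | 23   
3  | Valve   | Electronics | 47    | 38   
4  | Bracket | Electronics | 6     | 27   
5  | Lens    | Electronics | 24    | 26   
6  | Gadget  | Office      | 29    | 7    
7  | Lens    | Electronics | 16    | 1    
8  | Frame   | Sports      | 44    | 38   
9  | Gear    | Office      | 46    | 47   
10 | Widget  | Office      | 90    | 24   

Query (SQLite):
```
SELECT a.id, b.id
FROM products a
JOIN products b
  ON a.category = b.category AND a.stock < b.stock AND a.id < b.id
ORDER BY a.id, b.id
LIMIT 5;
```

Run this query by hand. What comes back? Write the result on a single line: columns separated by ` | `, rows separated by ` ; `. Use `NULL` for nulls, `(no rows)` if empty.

Pairs (a,b) with same category, a.stock < b.stock, a.id < b.id.
category groups: Electronics:{3,4,5,7} Office:{1,6,9,10} Sports:{2,8}
Ordered by (a.id, b.id); first 5.

1 | 9 ; 2 | 8 ; 6 | 9 ; 6 | 10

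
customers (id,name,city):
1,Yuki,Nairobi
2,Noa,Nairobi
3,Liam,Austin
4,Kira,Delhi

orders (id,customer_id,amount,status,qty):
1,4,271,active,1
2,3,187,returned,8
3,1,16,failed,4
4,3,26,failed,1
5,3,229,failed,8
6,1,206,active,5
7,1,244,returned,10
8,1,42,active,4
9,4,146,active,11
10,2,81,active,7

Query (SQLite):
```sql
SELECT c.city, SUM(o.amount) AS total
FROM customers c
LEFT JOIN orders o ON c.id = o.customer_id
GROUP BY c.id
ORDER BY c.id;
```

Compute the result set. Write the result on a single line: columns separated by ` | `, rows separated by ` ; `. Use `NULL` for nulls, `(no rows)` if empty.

Nairobi | 508 ; Nairobi | 81 ; Austin | 442 ; Delhi | 417

LEFT JOIN keeps every customers row; unmatched ones get NULL for orders columns.
Group by customers.id and compute SUM(o.amount). SUM over an all-NULL group is NULL.
  1: ids {3, 6, 7, 8} → SUM(o.amount)=508
  2: ids {10} → SUM(o.amount)=81
  3: ids {2, 4, 5} → SUM(o.amount)=442
  4: ids {1, 9} → SUM(o.amount)=417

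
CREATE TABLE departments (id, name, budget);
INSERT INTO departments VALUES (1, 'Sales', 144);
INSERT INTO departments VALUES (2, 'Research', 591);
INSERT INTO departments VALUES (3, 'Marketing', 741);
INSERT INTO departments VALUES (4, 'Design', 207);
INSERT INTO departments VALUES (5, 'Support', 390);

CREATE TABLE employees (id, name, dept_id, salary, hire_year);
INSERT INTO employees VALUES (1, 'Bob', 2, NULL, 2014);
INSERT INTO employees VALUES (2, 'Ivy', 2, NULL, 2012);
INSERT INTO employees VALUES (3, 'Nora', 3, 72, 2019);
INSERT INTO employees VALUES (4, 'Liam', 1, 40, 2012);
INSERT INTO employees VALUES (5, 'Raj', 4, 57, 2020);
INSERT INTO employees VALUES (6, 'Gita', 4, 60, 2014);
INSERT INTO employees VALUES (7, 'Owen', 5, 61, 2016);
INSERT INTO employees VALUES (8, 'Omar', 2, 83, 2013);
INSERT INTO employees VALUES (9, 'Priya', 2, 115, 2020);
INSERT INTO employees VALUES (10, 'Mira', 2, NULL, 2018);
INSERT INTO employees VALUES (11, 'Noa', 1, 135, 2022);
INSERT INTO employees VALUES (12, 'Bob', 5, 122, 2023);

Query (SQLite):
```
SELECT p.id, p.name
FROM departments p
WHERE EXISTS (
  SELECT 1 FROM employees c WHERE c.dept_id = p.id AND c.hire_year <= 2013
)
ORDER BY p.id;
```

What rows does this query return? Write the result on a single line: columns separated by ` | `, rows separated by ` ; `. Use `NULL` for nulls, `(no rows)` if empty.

1 | Sales ; 2 | Research

For each departments row, check whether any employees with matching dept_id has hire_year <= 2013.
Keep rows where that is true.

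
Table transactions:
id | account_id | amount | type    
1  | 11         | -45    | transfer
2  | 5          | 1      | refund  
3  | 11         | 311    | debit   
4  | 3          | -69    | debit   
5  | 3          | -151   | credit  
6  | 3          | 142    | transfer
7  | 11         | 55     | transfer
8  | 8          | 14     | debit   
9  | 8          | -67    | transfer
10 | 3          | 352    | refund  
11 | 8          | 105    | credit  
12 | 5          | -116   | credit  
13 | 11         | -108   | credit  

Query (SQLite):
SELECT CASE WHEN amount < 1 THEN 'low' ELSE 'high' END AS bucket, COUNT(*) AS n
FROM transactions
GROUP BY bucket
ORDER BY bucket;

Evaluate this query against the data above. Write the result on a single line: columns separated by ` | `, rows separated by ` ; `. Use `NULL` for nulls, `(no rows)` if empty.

high | 7 ; low | 6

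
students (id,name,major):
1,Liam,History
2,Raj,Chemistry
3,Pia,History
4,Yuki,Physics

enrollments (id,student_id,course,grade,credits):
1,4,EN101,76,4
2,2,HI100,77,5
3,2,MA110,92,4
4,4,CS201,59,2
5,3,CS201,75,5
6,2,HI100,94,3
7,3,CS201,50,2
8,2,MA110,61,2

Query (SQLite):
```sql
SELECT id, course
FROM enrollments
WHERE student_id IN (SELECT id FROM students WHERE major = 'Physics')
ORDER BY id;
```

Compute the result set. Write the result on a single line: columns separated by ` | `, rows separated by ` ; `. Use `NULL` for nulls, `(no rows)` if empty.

1 | EN101 ; 4 | CS201

Inner query: students.id where major = 'Physics'.
Outer: keep enrollments rows whose student_id is in that set.
Inner query → {4}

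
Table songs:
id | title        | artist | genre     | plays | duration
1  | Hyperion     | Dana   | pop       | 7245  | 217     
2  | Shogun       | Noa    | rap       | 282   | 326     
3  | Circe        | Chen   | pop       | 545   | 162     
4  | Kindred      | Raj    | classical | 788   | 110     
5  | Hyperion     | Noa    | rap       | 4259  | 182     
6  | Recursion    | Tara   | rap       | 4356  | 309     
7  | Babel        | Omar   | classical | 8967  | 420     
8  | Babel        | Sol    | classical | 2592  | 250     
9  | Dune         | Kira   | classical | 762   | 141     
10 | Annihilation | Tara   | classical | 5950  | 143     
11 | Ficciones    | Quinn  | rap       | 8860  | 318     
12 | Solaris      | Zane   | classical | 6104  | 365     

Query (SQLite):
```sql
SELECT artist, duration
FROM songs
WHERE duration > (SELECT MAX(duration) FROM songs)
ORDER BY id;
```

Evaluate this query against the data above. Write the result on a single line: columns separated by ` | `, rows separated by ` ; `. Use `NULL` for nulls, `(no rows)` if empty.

(no rows)

Scalar subquery: MAX(duration) over all songs rows = 420.
Keep rows where duration > that value.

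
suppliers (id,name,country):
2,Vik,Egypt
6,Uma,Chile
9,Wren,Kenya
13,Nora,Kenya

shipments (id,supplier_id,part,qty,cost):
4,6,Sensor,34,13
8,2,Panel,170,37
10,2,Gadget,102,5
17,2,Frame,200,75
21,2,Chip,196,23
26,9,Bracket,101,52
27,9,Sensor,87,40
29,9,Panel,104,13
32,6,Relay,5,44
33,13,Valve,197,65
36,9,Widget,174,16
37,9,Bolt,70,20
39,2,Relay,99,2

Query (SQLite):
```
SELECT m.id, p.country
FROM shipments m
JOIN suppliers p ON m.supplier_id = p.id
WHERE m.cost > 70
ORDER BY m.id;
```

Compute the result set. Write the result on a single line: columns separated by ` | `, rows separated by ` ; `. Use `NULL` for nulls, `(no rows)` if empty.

17 | Egypt

Each shipments row matches the suppliers row where supplier_id = suppliers.id.
Then keep rows with m.cost > 70.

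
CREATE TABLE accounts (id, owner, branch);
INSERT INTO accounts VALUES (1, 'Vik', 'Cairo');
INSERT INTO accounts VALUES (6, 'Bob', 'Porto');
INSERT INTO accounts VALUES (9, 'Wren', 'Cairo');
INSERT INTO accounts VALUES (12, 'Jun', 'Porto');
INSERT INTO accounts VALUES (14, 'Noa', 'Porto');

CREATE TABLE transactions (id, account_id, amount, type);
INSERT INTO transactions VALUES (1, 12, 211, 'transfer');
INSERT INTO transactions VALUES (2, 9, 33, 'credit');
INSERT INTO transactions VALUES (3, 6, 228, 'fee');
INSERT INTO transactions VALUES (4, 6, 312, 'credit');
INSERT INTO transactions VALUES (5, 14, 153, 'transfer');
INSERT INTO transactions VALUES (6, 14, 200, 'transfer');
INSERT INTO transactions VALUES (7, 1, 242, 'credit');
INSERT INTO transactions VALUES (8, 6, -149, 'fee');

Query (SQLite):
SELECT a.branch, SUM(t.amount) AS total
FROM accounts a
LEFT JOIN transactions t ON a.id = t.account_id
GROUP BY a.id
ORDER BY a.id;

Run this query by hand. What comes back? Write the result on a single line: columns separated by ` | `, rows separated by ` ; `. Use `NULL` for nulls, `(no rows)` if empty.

Cairo | 242 ; Porto | 391 ; Cairo | 33 ; Porto | 211 ; Porto | 353

LEFT JOIN keeps every accounts row; unmatched ones get NULL for transactions columns.
Group by accounts.id and compute SUM(t.amount). SUM over an all-NULL group is NULL.
  1: ids {7} → SUM(t.amount)=242
  6: ids {3, 4, 8} → SUM(t.amount)=391
  9: ids {2} → SUM(t.amount)=33
  12: ids {1} → SUM(t.amount)=211
  14: ids {5, 6} → SUM(t.amount)=353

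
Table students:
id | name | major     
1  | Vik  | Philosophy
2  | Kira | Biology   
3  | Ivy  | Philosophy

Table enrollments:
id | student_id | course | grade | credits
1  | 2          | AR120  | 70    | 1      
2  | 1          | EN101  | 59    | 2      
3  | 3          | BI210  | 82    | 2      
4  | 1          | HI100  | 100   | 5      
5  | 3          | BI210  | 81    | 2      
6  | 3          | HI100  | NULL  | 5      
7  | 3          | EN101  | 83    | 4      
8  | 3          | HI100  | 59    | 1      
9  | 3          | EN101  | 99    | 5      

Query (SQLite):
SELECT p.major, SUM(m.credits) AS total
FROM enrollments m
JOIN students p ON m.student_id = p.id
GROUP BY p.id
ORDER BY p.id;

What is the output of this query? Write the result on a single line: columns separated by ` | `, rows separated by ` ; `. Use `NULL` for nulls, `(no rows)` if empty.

Philosophy | 7 ; Biology | 1 ; Philosophy | 19

Join each enrollments row to its students via student_id.
Group joined rows by students.id; compute SUM(m.credits) per group.
  1: ids {2, 4} → SUM(m.credits)=7
  2: ids {1} → SUM(m.credits)=1
  3: ids {3, 5, 6, 7, 8, 9} → SUM(m.credits)=19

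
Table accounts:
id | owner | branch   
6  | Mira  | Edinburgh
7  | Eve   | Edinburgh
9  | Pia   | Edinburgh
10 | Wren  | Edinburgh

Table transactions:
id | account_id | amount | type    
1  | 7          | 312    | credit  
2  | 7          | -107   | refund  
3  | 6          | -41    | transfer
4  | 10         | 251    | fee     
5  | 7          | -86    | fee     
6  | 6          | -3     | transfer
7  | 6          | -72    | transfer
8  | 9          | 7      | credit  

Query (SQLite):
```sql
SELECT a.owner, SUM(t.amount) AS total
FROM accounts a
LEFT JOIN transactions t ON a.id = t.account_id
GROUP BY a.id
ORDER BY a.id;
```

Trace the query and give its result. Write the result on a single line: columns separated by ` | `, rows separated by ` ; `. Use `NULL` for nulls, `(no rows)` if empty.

LEFT JOIN keeps every accounts row; unmatched ones get NULL for transactions columns.
Group by accounts.id and compute SUM(t.amount). SUM over an all-NULL group is NULL.
  6: ids {3, 6, 7} → SUM(t.amount)=-116
  7: ids {1, 2, 5} → SUM(t.amount)=119
  9: ids {8} → SUM(t.amount)=7
  10: ids {4} → SUM(t.amount)=251

Mira | -116 ; Eve | 119 ; Pia | 7 ; Wren | 251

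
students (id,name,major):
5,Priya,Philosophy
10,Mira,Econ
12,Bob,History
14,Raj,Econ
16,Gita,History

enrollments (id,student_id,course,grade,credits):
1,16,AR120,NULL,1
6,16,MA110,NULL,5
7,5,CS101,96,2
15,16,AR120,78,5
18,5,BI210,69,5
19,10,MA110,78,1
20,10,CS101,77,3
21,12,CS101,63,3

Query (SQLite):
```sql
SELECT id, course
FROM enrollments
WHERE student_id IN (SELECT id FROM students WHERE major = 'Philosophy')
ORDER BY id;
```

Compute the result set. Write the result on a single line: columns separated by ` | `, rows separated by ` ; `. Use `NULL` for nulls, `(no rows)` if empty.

Inner query: students.id where major = 'Philosophy'.
Outer: keep enrollments rows whose student_id is in that set.
Inner query → {5}

7 | CS101 ; 18 | BI210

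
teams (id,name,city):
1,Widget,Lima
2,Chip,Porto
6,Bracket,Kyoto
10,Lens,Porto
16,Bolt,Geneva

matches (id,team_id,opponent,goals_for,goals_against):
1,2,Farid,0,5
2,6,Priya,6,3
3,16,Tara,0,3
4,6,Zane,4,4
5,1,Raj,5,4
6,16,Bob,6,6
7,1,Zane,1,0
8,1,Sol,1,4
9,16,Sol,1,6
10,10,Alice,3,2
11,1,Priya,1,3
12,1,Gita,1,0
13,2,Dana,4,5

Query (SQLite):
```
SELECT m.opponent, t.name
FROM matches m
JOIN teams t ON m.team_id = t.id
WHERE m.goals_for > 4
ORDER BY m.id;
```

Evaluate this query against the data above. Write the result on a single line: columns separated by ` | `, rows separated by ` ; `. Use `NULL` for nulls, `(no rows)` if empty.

Priya | Bracket ; Raj | Widget ; Bob | Bolt

Each matches row matches the teams row where team_id = teams.id.
Then keep rows with m.goals_for > 4.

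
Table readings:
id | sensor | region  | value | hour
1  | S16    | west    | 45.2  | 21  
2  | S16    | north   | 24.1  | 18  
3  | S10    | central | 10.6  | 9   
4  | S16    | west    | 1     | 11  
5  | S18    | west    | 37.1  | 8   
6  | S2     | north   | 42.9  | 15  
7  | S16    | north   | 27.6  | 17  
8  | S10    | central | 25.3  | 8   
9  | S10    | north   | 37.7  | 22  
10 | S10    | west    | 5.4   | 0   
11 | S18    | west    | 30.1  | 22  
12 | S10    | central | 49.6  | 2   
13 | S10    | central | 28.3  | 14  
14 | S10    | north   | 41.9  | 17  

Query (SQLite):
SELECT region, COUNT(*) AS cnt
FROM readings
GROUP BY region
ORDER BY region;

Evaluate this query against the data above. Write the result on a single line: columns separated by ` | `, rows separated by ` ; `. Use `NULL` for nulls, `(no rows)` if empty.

central | 4 ; north | 5 ; west | 5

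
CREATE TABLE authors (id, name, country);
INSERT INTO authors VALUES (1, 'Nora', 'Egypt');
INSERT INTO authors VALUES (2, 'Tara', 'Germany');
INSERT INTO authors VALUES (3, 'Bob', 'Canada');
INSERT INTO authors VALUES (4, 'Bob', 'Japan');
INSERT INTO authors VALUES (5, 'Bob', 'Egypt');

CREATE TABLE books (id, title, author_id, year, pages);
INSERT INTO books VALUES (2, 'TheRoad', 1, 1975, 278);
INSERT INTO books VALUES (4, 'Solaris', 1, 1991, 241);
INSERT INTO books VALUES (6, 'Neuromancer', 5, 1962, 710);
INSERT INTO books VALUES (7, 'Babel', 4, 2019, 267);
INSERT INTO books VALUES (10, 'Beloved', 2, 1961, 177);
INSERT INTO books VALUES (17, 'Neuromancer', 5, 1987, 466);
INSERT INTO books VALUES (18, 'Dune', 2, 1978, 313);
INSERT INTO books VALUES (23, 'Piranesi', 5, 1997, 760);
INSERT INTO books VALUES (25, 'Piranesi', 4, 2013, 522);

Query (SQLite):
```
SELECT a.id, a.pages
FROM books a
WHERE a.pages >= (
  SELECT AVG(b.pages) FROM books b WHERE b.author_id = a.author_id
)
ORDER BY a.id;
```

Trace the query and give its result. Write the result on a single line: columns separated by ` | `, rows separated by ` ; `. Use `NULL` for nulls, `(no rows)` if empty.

2 | 278 ; 6 | 710 ; 18 | 313 ; 23 | 760 ; 25 | 522

For each books row a, compute AVG(pages) over rows sharing a.author_id.
Keep row a if a.pages >= that per-group AVG.
  author_id=1: AVG(pages) = 259.5
  author_id=2: AVG(pages) = 245.0
  author_id=4: AVG(pages) = 394.5
  author_id=5: AVG(pages) = 645.333333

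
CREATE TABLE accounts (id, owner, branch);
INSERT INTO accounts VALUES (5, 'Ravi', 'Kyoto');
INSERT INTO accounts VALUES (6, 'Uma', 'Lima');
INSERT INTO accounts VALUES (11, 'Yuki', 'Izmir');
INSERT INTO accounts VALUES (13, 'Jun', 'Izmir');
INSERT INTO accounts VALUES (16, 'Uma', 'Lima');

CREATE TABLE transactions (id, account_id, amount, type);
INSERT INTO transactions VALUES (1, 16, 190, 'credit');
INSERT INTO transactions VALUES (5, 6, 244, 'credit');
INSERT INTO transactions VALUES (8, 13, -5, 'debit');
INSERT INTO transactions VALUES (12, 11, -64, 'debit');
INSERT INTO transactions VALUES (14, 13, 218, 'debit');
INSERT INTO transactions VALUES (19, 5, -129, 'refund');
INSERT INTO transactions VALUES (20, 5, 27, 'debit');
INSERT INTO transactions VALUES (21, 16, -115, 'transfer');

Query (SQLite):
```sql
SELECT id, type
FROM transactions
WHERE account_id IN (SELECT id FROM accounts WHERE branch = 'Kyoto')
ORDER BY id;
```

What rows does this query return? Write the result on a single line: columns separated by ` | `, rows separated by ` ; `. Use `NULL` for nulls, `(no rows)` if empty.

19 | refund ; 20 | debit

Inner query: accounts.id where branch = 'Kyoto'.
Outer: keep transactions rows whose account_id is in that set.
Inner query → {5}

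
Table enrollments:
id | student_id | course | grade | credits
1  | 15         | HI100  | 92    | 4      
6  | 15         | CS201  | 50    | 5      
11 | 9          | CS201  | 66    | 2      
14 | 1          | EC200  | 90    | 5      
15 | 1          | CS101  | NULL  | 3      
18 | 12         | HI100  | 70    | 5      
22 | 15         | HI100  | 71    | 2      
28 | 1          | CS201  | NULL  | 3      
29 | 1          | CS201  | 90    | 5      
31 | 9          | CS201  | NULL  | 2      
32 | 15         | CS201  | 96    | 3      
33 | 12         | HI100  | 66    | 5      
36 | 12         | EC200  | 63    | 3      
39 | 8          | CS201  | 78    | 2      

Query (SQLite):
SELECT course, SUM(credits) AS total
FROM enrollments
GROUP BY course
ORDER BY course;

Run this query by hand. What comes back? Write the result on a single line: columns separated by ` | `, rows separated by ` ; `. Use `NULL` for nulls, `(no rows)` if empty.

CS101 | 3 ; CS201 | 22 ; EC200 | 8 ; HI100 | 16

Partition enrollments by course; compute SUM(credits) within each group.
  CS101: ids {15} → SUM(credits)=3
  CS201: ids {6, 11, 28, 29, 31, 32, 39} → SUM(credits)=22
  EC200: ids {14, 36} → SUM(credits)=8
  HI100: ids {1, 18, 22, 33} → SUM(credits)=16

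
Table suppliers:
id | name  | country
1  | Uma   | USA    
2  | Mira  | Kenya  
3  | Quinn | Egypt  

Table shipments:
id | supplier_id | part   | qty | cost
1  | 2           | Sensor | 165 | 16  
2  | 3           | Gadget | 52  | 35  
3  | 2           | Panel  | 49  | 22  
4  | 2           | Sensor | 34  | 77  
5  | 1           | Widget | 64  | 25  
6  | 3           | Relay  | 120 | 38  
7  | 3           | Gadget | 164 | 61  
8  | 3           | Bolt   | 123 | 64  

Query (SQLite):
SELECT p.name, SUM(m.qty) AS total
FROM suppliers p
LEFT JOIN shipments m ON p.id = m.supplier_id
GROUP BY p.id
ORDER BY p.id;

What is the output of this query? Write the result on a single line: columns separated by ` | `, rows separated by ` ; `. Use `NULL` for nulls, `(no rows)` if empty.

Uma | 64 ; Mira | 248 ; Quinn | 459

LEFT JOIN keeps every suppliers row; unmatched ones get NULL for shipments columns.
Group by suppliers.id and compute SUM(m.qty). SUM over an all-NULL group is NULL.
  1: ids {5} → SUM(m.qty)=64
  2: ids {1, 3, 4} → SUM(m.qty)=248
  3: ids {2, 6, 7, 8} → SUM(m.qty)=459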